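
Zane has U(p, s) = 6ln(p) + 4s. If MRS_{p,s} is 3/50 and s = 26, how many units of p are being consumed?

MU_p = 6/p, MU_s = 4.
MRS = 6/p ÷ 4.
MRS depends only on p: 1.5/p = 3/50 ⇒ p = 1.5/(3/50) = 25.

p = 25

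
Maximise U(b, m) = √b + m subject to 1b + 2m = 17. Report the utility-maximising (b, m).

MU_b = 1/(2√b), MU_m = 1.
MRS = 1/(2√b) ÷ 1.
Tangency: set MRS = p_b/p_m = 1/2 = 0.5.
MRS depends only on b: 0.5/√b = 0.5 ⇒ √b = 0.5/0.5 = 1 ⇒ b* = 1.
From the budget, 2·m = 17 − 1·1 = 16, so m* = 8.

b* = 1, m* = 8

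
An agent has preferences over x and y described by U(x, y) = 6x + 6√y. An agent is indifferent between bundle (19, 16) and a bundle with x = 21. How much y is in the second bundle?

y = 4

U(19, 16) = 138.
Set U(21, y) = 138 and solve.
With x = 21: 6√y = 138 − 6·21 = 12, so √y = 2 and y = 4.
Check: U(21, 4) = 138.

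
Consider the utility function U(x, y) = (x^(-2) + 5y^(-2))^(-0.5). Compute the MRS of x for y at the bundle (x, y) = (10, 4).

MRS = 8/625

For CES with ρ = -2, MRS = (1/5)·(y/x)^3.
At (10, 4): MRS = 8/625.
So at (10, 4) the consumer would give up 8/625 units of y for one more unit of x.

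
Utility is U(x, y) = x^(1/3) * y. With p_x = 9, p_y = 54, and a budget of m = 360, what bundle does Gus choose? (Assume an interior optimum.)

x* = 10, y* = 5

MU_x = 1/3·x^(-2/3)·y and MU_y = x^(1/3).
MRS = MU_x/MU_y = (1/3)·y/x.
Tangency: set MRS = p_x/p_y = 9/54 = 1/6.
So (1/3)·y/x = 1/6, i.e. y = 0.5·x.
Substitute into the budget 9·x + 54·y = 360: 36·x = 360, so x* = 10.
Then y* = 0.5·10 = 5.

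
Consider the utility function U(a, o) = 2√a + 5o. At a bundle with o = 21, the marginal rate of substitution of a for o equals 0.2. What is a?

MU_a = 2/(2√a), MU_o = 5.
MRS = 2/(2√a) ÷ 5.
MRS depends only on a: 0.2/√a = 0.2 ⇒ √a = 0.2/0.2 = 1 ⇒ a = 1.

a = 1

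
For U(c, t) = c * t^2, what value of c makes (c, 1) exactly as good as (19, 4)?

c = 304

U(19, 4) = 304.
Set U(c, 1) = 304 and solve.
With t = 1: 1^2 = 1, so c = 304/1 = 304.
Check: U(304, 1) = 304.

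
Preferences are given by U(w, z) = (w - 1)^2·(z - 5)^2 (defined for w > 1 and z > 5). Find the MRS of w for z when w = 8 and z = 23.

MU_w = 2·(w−1)·(z−5)^2, MU_z = 2·(w−1)^2·(z−5).
MRS = (z−5)/(w−1).
At (8, 23): MRS = 18/7.
That is, one extra unit of w is worth 18/7 units of z at the margin.

MRS = 18/7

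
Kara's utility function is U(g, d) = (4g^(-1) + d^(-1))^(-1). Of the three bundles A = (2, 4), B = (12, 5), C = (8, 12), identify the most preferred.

Evaluate utility at each bundle:
U(A) = 0.444.
U(B) = 1.875.
U(C) = 1.714.
Highest utility is B, so B ≻ C ≻ A.

Bundle B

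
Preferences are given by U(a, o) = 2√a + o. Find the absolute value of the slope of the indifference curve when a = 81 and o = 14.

MU_a = 2/(2√a), MU_o = 1.
MRS = 2/(2√a) ÷ 1.
At (81, 14): MRS = 1/9.
That is, one extra unit of a is worth 1/9 units of o at the margin.

MRS = 1/9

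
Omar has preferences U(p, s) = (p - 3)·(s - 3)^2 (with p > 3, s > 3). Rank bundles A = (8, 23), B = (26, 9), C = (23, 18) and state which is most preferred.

Bundle C

Evaluate utility at each bundle:
U(A) = 2000.
U(B) = 828.
U(C) = 4500.
Highest utility is C, so C ≻ A ≻ B.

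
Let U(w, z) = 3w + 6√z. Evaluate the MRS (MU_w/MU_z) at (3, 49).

MRS = 7

MU_w = 3, MU_z = 6/(2√z).
MRS = 3 ÷ (6/(2√z)).
At (3, 49): MRS = 7.
That is, one extra unit of w is worth 7 units of z at the margin.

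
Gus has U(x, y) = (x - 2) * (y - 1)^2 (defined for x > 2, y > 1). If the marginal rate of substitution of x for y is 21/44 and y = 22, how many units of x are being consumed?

MU_x = (y−1)^2, MU_y = 2·(x−2)·(y−1).
MRS = (1/2)·(y−1)/(x−2).
Substitute y = 22: MRS = 10.5/(x − 2). Setting this equal to 21/44 gives x − 2 = 10.5/(21/44) = 22, so x = 24.

x = 24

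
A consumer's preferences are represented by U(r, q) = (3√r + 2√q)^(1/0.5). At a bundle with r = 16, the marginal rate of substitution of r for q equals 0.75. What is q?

For CES with ρ = 0.5, MRS = (3/2)·√(q/r).
Setting (3/2)·√(q/16) = 0.75 gives √(q/16) = 0.5, so q/16 = 0.25 and q = 4.

q = 4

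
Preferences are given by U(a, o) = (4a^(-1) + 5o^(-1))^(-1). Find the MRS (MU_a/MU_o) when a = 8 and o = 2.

For CES with ρ = -1, MRS = (4/5)·(o/a)^2.
At (8, 2): MRS = 0.05.
That is, one extra unit of a is worth 0.05 units of o at the margin.

MRS = 0.05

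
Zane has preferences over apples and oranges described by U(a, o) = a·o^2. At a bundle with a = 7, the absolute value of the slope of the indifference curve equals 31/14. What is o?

o = 31

MU_a = o^2 and MU_o = 2·a·o.
MRS = MU_a/MU_o = (1/2)·o/a.
Substitute a = 7: MRS = o/14. Setting o/14 = 31/14 gives o = (31/14)·14 = 31.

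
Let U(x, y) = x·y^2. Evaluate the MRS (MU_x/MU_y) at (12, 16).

MU_x = y^2 and MU_y = 2·x·y.
MRS = MU_x/MU_y = (1/2)·y/x.
At (12, 16): MRS = 2/3.
So at (12, 16) the consumer would give up 2/3 units of y for one more unit of x.

MRS = 2/3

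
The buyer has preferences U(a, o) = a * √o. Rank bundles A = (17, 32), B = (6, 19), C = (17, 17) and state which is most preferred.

Evaluate utility at each bundle:
U(A) = 96.167.
U(B) = 26.153.
U(C) = 70.093.
Highest utility is A, so A ≻ C ≻ B.

Bundle A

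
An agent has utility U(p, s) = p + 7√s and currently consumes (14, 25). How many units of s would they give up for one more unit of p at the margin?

MU_p = 1, MU_s = 7/(2√s).
MRS = 1 ÷ (7/(2√s)).
At (14, 25): MRS = 10/7.
The indifference curve has slope −10/7 at this bundle.

MRS = 10/7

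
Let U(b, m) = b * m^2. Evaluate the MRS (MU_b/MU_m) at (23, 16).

MU_b = m^2 and MU_m = 2·b·m.
MRS = MU_b/MU_m = (1/2)·m/b.
At (23, 16): MRS = 8/23.
So at (23, 16) the consumer would give up 8/23 units of m for one more unit of b.

MRS = 8/23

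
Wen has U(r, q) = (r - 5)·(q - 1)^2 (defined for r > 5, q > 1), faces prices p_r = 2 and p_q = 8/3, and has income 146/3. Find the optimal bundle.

r* = 11, q* = 10

MU_r = (q−1)^2, MU_q = 2·(r−5)·(q−1).
MRS = (1/2)·(q−1)/(r−5).
Tangency: set MRS = p_r/p_q = 2/(8/3) = 0.75.
So (1/2)·(q − 1)/(r − 5) = 0.75, i.e. (q − 1) = 1.5·(r − 5).
Rewrite the budget in excess-of-subsistence terms: 2·(r − 5) + (8/3)·(q − 1) = 146/3 − 2·5 − (8/3)·1 = 36.
Substituting, 6·(r − 5) = 36, so r − 5 = 6 and r* = 11.
Then q − 1 = 1.5·6 = 9, so q* = 10.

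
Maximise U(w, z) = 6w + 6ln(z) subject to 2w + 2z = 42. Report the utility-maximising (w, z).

w* = 20, z* = 1

MU_w = 6, MU_z = 6/z.
MRS = 6 ÷ (6/z).
Tangency: set MRS = p_w/p_z = 2/2 = 1.
MRS depends only on z: z = 1 ⇒ z* = 1.
From the budget, 2·w = 42 − 2·1 = 40, so w* = 20.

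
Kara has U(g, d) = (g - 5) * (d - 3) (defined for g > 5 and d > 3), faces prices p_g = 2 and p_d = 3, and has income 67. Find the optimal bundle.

g* = 17, d* = 11

MU_g = (d−3), MU_d = (g−5).
MRS = (d−3)/(g−5).
Tangency: set MRS = p_g/p_d = 2/3.
So (d − 3)/(g − 5) = 2/3, i.e. (d − 3) = (2/3)·(g − 5).
Rewrite the budget in excess-of-subsistence terms: 2·(g − 5) + 3·(d − 3) = 67 − 2·5 − 3·3 = 48.
Substituting, 4·(g − 5) = 48, so g − 5 = 12 and g* = 17.
Then d − 3 = (2/3)·12 = 8, so d* = 11.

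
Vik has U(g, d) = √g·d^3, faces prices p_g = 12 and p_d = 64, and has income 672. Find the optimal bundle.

MU_g = 0.5·g^(-0.5)·d^3 and MU_d = 3·√g·d^2.
MRS = MU_g/MU_d = (1/6)·d/g.
Tangency: set MRS = p_g/p_d = 12/64 = 3/16.
So (1/6)·d/g = 3/16, i.e. d = 1.125·g.
Substitute into the budget 12·g + 64·d = 672: 84·g = 672, so g* = 8.
Then d* = 1.125·8 = 9.

g* = 8, d* = 9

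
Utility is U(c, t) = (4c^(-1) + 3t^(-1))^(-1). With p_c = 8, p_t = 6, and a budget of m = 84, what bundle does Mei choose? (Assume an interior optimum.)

c* = 6, t* = 6

For CES with ρ = -1, MRS = (4/3)·(t/c)^2.
Tangency: set MRS = p_c/p_t = 8/6 = 4/3.
So (t/c)^2 = 1; taking the square root, t/c = 1, i.e. t = c.
Substitute into the budget 8·c + 6·t = 84: 14·c = 84, so c* = 6 and t* = 6.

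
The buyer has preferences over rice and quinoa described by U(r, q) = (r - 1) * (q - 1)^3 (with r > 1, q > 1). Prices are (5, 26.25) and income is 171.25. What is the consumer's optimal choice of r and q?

MU_r = (q−1)^3, MU_q = 3·(r−1)·(q−1)^2.
MRS = (1/3)·(q−1)/(r−1).
Tangency: set MRS = p_r/p_q = 5/26.25 = 4/21.
So (1/3)·(q − 1)/(r − 1) = 4/21, i.e. (q − 1) = (4/7)·(r − 1).
Rewrite the budget in excess-of-subsistence terms: 5·(r − 1) + 26.25·(q − 1) = 171.25 − 5·1 − 26.25·1 = 140.
Substituting, 20·(r − 1) = 140, so r − 1 = 7 and r* = 8.
Then q − 1 = (4/7)·7 = 4, so q* = 5.

r* = 8, q* = 5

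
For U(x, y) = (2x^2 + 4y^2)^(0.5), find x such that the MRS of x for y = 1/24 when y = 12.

For CES with ρ = 2, MRS = (2/4)·(y/x)^(-1).
Setting (2/4)·(12/x)^(-1) = 1/24 gives (12/x)^(-1) = 1/12, so 12/x = 12 and x = 1.

x = 1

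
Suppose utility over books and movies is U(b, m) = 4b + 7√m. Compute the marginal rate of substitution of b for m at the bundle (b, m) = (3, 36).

MU_b = 4, MU_m = 7/(2√m).
MRS = 4 ÷ (7/(2√m)).
At (3, 36): MRS = 48/7.
The indifference curve has slope −48/7 at this bundle.

MRS = 48/7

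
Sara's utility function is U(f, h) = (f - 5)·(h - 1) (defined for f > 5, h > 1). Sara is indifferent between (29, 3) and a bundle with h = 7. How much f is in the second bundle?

f = 13

U(29, 3) = 48.
Set U(f, 7) = 48 and solve.
With h = 7: (7 − 1) = 6, so (f − 5) = 48/6 = 8.
So f = 5 + 8 = 13.
Check: U(13, 7) = 48.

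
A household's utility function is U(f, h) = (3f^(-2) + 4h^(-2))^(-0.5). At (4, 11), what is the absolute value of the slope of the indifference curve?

MRS = 3993/256

For CES with ρ = -2, MRS = (3/4)·(h/f)^3.
At (4, 11): MRS = 3993/256.
So at (4, 11) the consumer would give up 3993/256 units of h for one more unit of f.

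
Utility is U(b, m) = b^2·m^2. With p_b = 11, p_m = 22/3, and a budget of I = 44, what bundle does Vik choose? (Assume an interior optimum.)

MU_b = 2·b·m^2 and MU_m = 2·b^2·m.
MRS = MU_b/MU_m = m/b.
Tangency: set MRS = p_b/p_m = 11/(22/3) = 1.5.
So m/b = 1.5, i.e. m = 1.5·b.
Substitute into the budget 11·b + (22/3)·m = 44: 22·b = 44, so b* = 2.
Then m* = 1.5·2 = 3.

b* = 2, m* = 3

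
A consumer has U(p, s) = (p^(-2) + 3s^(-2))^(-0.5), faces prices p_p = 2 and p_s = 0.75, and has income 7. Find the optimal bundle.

For CES with ρ = -2, MRS = (1/3)·(s/p)^3.
Tangency: set MRS = p_p/p_s = 2/0.75 = 8/3.
So (s/p)^3 = 8; taking the cube root, s/p = 2, i.e. s = 2·p.
Substitute into the budget 2·p + 0.75·s = 7: 3.5·p = 7, so p* = 2 and s* = 2·2 = 4.

p* = 2, s* = 4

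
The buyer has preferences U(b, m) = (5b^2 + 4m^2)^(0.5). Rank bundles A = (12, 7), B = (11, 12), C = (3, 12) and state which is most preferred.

Evaluate utility at each bundle:
U(A) = 30.265.
U(B) = 34.366.
U(C) = 24.920.
Highest utility is B, so B ≻ A ≻ C.

Bundle B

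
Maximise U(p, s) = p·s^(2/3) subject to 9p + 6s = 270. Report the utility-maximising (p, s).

MU_p = s^(2/3) and MU_s = 2/3·p·s^(-1/3).
MRS = MU_p/MU_s = (1.5)·s/p.
Tangency: set MRS = p_p/p_s = 9/6 = 1.5.
So (1.5)·s/p = 1.5, i.e. s = p.
Substitute into the budget 9·p + 6·s = 270: 15·p = 270, so p* = 18.
Then s* = 18.

p* = 18, s* = 18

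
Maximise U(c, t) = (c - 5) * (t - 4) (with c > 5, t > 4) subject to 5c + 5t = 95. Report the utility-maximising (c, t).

MU_c = (t−4), MU_t = (c−5).
MRS = (t−4)/(c−5).
Tangency: set MRS = p_c/p_t = 5/5 = 1.
So (t − 4)/(c − 5) = 1, i.e. (t − 4) = (c − 5).
Rewrite the budget in excess-of-subsistence terms: 5·(c − 5) + 5·(t − 4) = 95 − 5·5 − 5·4 = 50.
Substituting, 10·(c − 5) = 50, so c − 5 = 5 and c* = 10.
Then t − 4 = 5, so t* = 9.

c* = 10, t* = 9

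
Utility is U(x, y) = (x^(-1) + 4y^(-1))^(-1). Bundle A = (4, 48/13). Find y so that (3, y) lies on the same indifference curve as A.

U depends on (x, y) only through S = x^(-1) + 4y^(-1), so equal utility means equal S. At (4, 48/13): S = 4/3.
With x = 3: 3^(-1) = 1/3, so 4y^(-1) = 4/3 − 1/3 = 1, i.e. y^(-1) = 0.25.
Hence y = 1/0.25 = 4.
Check: U(3, 4) = 0.75.

y = 4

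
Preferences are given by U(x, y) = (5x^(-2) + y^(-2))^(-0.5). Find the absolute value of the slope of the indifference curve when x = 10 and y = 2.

MRS = 1/25

For CES with ρ = -2, MRS = (5/1)·(y/x)^3.
At (10, 2): MRS = 1/25.
The indifference curve has slope −1/25 at this bundle.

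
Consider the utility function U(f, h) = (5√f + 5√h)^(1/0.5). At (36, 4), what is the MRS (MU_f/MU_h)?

For CES with ρ = 0.5, MRS = √(h/f).
At (36, 4): MRS = 1/3.
So at (36, 4) the consumer would give up 1/3 units of h for one more unit of f.

MRS = 1/3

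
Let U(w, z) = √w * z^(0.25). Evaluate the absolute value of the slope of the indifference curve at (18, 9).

MRS = 1

MU_w = 0.5·w^(-0.5)·z^(0.25) and MU_z = 0.25·√w·z^(-0.75).
MRS = MU_w/MU_z = (2)·z/w.
At (18, 9): MRS = 1.
The indifference curve has slope −1 at this bundle.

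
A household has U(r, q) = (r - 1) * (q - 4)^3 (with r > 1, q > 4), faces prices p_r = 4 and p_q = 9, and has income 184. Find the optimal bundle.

MU_r = (q−4)^3, MU_q = 3·(r−1)·(q−4)^2.
MRS = (1/3)·(q−4)/(r−1).
Tangency: set MRS = p_r/p_q = 4/9.
So (1/3)·(q − 4)/(r − 1) = 4/9, i.e. (q − 4) = (4/3)·(r − 1).
Rewrite the budget in excess-of-subsistence terms: 4·(r − 1) + 9·(q − 4) = 184 − 4·1 − 9·4 = 144.
Substituting, 16·(r − 1) = 144, so r − 1 = 9 and r* = 10.
Then q − 4 = (4/3)·9 = 12, so q* = 16.

r* = 10, q* = 16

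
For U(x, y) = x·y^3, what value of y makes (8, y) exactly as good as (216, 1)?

U(216, 1) = 216.
Set U(8, y) = 216 and solve.
With x = 8: y^3 = 216/8 = 27; taking the cube root, y = 3.
Check: U(8, 3) = 216.

y = 3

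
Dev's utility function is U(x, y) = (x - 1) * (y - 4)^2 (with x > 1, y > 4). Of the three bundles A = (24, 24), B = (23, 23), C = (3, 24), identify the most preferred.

Bundle A

Evaluate utility at each bundle:
U(A) = 9200.
U(B) = 7942.
U(C) = 800.
Highest utility is A, so A ≻ B ≻ C.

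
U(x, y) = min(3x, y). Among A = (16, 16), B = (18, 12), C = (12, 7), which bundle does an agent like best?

Bundle A

Evaluate utility at each bundle:
U(A) = 16.
U(B) = 12.
U(C) = 7.
Highest utility is A, so A ≻ B ≻ C.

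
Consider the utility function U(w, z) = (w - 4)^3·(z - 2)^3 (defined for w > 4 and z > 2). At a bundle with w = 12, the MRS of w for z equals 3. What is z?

z = 26

MU_w = 3·(w−4)^2·(z−2)^3, MU_z = 3·(w−4)^3·(z−2)^2.
MRS = (z−2)/(w−4).
Substitute w = 12: MRS = (z − 2)/8. Setting this equal to 3 gives z − 2 = 3·8 = 24, so z = 26.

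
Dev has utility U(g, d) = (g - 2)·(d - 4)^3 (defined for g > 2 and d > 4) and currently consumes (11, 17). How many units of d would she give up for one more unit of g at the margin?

MU_g = (d−4)^3, MU_d = 3·(g−2)·(d−4)^2.
MRS = (1/3)·(d−4)/(g−2).
At (11, 17): MRS = 13/27.
That is, one extra unit of g is worth 13/27 units of d at the margin.

MRS = 13/27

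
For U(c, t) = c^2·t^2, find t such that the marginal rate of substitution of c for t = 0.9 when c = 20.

MU_c = 2·c·t^2 and MU_t = 2·c^2·t.
MRS = MU_c/MU_t = t/c.
Substitute c = 20: MRS = t/20. Setting t/20 = 0.9 gives t = 0.9·20 = 18.

t = 18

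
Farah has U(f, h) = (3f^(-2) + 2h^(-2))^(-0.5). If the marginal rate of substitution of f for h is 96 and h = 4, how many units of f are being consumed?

For CES with ρ = -2, MRS = (3/2)·(h/f)^3.
Setting (3/2)·(4/f)^3 = 96 gives (4/f)^3 = 64, so 4/f = 4 and f = 1.

f = 1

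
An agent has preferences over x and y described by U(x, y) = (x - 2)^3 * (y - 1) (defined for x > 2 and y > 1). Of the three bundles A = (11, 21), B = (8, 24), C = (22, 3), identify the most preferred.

Evaluate utility at each bundle:
U(A) = 14580.
U(B) = 4968.
U(C) = 16000.
Highest utility is C, so C ≻ A ≻ B.

Bundle C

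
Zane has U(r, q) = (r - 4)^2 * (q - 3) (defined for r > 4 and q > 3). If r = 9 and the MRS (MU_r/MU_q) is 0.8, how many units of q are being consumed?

MU_r = 2·(r−4)·(q−3), MU_q = (r−4)^2.
MRS = (2/1)·(q−3)/(r−4).
Substitute r = 9: MRS = (q − 3)/2.5. Setting this equal to 0.8 gives q − 3 = 0.8·2.5 = 2, so q = 5.

q = 5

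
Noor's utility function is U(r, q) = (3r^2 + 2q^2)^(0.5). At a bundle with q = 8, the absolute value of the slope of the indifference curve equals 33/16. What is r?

For CES with ρ = 2, MRS = (3/2)·(q/r)^(-1).
Setting (3/2)·(8/r)^(-1) = 33/16 gives (8/r)^(-1) = 1.375, so 8/r = 8/11 and r = 11.

r = 11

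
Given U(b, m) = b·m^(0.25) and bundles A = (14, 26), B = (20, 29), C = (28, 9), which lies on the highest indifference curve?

Evaluate utility at each bundle:
U(A) = 31.613.
U(B) = 46.412.
U(C) = 48.497.
Highest utility is C, so C ≻ B ≻ A.

Bundle C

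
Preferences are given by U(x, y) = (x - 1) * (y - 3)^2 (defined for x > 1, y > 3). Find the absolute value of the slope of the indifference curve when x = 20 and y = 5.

MRS = 1/19

MU_x = (y−3)^2, MU_y = 2·(x−1)·(y−3).
MRS = (1/2)·(y−3)/(x−1).
At (20, 5): MRS = 1/19.
So at (20, 5) the consumer would give up 1/19 units of y for one more unit of x.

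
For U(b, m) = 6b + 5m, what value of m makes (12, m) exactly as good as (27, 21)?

m = 39

U(27, 21) = 267.
Set U(12, m) = 267 and solve.
6·12 + 5m = 267 ⇒ 5m = 195 ⇒ m = 39.
Check: U(12, 39) = 267.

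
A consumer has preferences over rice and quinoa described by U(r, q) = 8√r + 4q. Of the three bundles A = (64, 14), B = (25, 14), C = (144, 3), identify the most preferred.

Bundle A

Evaluate utility at each bundle:
U(A) = 120.000.
U(B) = 96.000.
U(C) = 108.000.
Highest utility is A, so A ≻ C ≻ B.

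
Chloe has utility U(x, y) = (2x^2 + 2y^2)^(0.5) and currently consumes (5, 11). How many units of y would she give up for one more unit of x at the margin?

For CES with ρ = 2, MRS = (y/x)^(-1).
At (5, 11): MRS = 5/11.
So at (5, 11) the consumer would give up 5/11 units of y for one more unit of x.

MRS = 5/11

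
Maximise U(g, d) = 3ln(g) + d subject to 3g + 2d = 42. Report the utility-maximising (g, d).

g* = 2, d* = 18

MU_g = 3/g, MU_d = 1.
MRS = 3/g ÷ 1.
Tangency: set MRS = p_g/p_d = 3/2 = 1.5.
MRS depends only on g: 3/g = 1.5 ⇒ g* = 3/1.5 = 2.
From the budget, 2·d = 42 − 3·2 = 36, so d* = 18.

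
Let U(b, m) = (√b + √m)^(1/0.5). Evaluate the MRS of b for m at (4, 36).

For CES with ρ = 0.5, MRS = √(m/b).
At (4, 36): MRS = 3.
The indifference curve has slope −3 at this bundle.

MRS = 3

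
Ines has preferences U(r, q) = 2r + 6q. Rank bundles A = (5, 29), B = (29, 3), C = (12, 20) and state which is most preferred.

Bundle A

Evaluate utility at each bundle:
U(A) = 184.
U(B) = 76.
U(C) = 144.
Highest utility is A, so A ≻ C ≻ B.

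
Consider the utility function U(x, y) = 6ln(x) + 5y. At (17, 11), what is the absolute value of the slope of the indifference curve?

MRS = 6/85

MU_x = 6/x, MU_y = 5.
MRS = 6/x ÷ 5.
At (17, 11): MRS = 6/85.
That is, one extra unit of x is worth 6/85 units of y at the margin.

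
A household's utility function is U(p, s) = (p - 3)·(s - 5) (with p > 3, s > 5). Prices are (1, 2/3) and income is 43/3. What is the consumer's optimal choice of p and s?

p* = 7, s* = 11

MU_p = (s−5), MU_s = (p−3).
MRS = (s−5)/(p−3).
Tangency: set MRS = p_p/p_s = 1/(2/3) = 1.5.
So (s − 5)/(p − 3) = 1.5, i.e. (s − 5) = 1.5·(p − 3).
Rewrite the budget in excess-of-subsistence terms: 1·(p − 3) + (2/3)·(s − 5) = 43/3 − 1·3 − (2/3)·5 = 8.
Substituting, 2·(p − 3) = 8, so p − 3 = 4 and p* = 7.
Then s − 5 = 1.5·4 = 6, so s* = 11.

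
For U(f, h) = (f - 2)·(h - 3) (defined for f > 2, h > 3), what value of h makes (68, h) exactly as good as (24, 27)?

h = 11

U(24, 27) = 528.
Set U(68, h) = 528 and solve.
With f = 68: (68 − 2) = 66, so (h − 3) = 528/66 = 8.
So h = 3 + 8 = 11.
Check: U(68, 11) = 528.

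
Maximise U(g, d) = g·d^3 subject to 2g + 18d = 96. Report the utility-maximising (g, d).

g* = 12, d* = 4

MU_g = d^3 and MU_d = 3·g·d^2.
MRS = MU_g/MU_d = (1/3)·d/g.
Tangency: set MRS = p_g/p_d = 2/18 = 1/9.
So (1/3)·d/g = 1/9, i.e. d = (1/3)·g.
Substitute into the budget 2·g + 18·d = 96: 8·g = 96, so g* = 12.
Then d* = (1/3)·12 = 4.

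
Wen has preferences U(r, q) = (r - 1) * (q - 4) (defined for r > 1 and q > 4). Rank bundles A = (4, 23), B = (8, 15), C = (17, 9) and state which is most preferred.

Evaluate utility at each bundle:
U(A) = 57.
U(B) = 77.
U(C) = 80.
Highest utility is C, so C ≻ B ≻ A.

Bundle C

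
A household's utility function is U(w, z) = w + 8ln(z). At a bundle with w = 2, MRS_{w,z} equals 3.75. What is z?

MU_w = 1, MU_z = 8/z.
MRS = 1 ÷ (8/z).
MRS depends only on z: 0.125·z = 3.75 ⇒ z = 3.75/0.125 = 30.

z = 30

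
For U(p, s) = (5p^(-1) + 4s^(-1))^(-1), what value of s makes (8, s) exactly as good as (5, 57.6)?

s = 9

U depends on (p, s) only through S = 5p^(-1) + 4s^(-1), so equal utility means equal S. At (5, 57.6): S = 77/72.
With p = 8: 5·8^(-1) = 0.625, so 4s^(-1) = 77/72 − 0.625 = 4/9, i.e. s^(-1) = 1/9.
Hence s = 1/(1/9) = 9.
Check: U(8, 9) = 0.9351.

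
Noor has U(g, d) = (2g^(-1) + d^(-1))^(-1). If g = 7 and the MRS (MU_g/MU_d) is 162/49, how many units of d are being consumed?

d = 9

For CES with ρ = -1, MRS = (2/1)·(d/g)^2.
Setting (2/1)·(d/7)^2 = 162/49 gives (d/7)^2 = 81/49, so d/7 = 9/7 and d = 9.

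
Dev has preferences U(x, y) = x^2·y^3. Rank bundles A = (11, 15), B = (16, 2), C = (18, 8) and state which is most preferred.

Bundle A

Evaluate utility at each bundle:
U(A) = 408375.
U(B) = 2048.
U(C) = 165888.
Highest utility is A, so A ≻ C ≻ B.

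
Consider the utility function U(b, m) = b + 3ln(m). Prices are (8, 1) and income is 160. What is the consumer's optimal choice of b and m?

MU_b = 1, MU_m = 3/m.
MRS = 1 ÷ (3/m).
Tangency: set MRS = p_b/p_m = 8/1 = 8.
MRS depends only on m: (1/3)·m = 8 ⇒ m* = 8/(1/3) = 24.
From the budget, 8·b = 160 − 1·24 = 136, so b* = 17.

b* = 17, m* = 24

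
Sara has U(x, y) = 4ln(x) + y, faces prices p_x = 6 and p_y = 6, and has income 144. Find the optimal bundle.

MU_x = 4/x, MU_y = 1.
MRS = 4/x ÷ 1.
Tangency: set MRS = p_x/p_y = 6/6 = 1.
MRS depends only on x: 4/x = 1 ⇒ x* = 4/1 = 4.
From the budget, 6·y = 144 − 6·4 = 120, so y* = 20.

x* = 4, y* = 20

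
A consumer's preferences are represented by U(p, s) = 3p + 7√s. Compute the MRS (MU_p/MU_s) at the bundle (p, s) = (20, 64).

MU_p = 3, MU_s = 7/(2√s).
MRS = 3 ÷ (7/(2√s)).
At (20, 64): MRS = 48/7.
That is, one extra unit of p is worth 48/7 units of s at the margin.

MRS = 48/7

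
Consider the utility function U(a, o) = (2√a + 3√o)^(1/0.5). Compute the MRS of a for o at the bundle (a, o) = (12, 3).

For CES with ρ = 0.5, MRS = (2/3)·√(o/a).
At (12, 3): MRS = 1/3.
So at (12, 3) the consumer would give up 1/3 units of o for one more unit of a.

MRS = 1/3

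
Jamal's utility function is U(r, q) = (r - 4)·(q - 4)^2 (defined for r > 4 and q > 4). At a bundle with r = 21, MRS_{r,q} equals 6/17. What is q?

q = 16

MU_r = (q−4)^2, MU_q = 2·(r−4)·(q−4).
MRS = (1/2)·(q−4)/(r−4).
Substitute r = 21: MRS = (q − 4)/34. Setting this equal to 6/17 gives q − 4 = (6/17)·34 = 12, so q = 16.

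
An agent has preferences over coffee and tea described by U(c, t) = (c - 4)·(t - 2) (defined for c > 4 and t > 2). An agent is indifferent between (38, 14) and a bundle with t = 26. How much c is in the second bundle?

U(38, 14) = 408.
Set U(c, 26) = 408 and solve.
With t = 26: (26 − 2) = 24, so (c − 4) = 408/24 = 17.
So c = 4 + 17 = 21.
Check: U(21, 26) = 408.

c = 21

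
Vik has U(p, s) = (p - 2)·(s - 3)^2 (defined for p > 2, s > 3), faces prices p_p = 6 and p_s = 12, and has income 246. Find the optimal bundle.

p* = 13, s* = 14

MU_p = (s−3)^2, MU_s = 2·(p−2)·(s−3).
MRS = (1/2)·(s−3)/(p−2).
Tangency: set MRS = p_p/p_s = 6/12 = 0.5.
So (1/2)·(s − 3)/(p − 2) = 0.5, i.e. (s − 3) = (p − 2).
Rewrite the budget in excess-of-subsistence terms: 6·(p − 2) + 12·(s − 3) = 246 − 6·2 − 12·3 = 198.
Substituting, 18·(p − 2) = 198, so p − 2 = 11 and p* = 13.
Then s − 3 = 11, so s* = 14.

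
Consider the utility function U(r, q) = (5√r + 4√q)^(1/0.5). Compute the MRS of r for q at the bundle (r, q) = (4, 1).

For CES with ρ = 0.5, MRS = (5/4)·√(q/r).
At (4, 1): MRS = 0.625.
So at (4, 1) the consumer would give up 0.625 units of q for one more unit of r.

MRS = 0.625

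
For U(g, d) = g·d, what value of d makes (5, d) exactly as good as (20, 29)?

U(20, 29) = 580.
Set U(5, d) = 580 and solve.
With g = 5: d = 580/5 = 116.
Check: U(5, 116) = 580.

d = 116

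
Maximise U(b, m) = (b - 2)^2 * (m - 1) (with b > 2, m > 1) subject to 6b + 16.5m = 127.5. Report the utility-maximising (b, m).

MU_b = 2·(b−2)·(m−1), MU_m = (b−2)^2.
MRS = (2/1)·(m−1)/(b−2).
Tangency: set MRS = p_b/p_m = 6/16.5 = 4/11.
So (2/1)·(m − 1)/(b − 2) = 4/11, i.e. (m − 1) = (2/11)·(b − 2).
Rewrite the budget in excess-of-subsistence terms: 6·(b − 2) + 16.5·(m − 1) = 127.5 − 6·2 − 16.5·1 = 99.
Substituting, 9·(b − 2) = 99, so b − 2 = 11 and b* = 13.
Then m − 1 = (2/11)·11 = 2, so m* = 3.

b* = 13, m* = 3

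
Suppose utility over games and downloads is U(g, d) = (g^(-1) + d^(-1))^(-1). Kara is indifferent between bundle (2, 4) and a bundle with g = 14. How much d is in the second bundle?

U depends on (g, d) only through S = g^(-1) + d^(-1), so equal utility means equal S. At (2, 4): S = 0.75.
With g = 14: 14^(-1) = 1/14, so d^(-1) = 0.75 − 1/14 = 19/28.
Hence d = 1/(19/28) = 28/19.
Check: U(14, 28/19) = 1.3333.

d = 28/19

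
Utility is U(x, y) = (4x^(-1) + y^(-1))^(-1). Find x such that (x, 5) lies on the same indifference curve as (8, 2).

x = 5

U depends on (x, y) only through S = 4x^(-1) + y^(-1), so equal utility means equal S. At (8, 2): S = 1.
With y = 5: 5^(-1) = 0.2, so 4x^(-1) = 1 − 0.2 = 0.8, i.e. x^(-1) = 0.2.
Hence x = 1/0.2 = 5.
Check: U(5, 5) = 1.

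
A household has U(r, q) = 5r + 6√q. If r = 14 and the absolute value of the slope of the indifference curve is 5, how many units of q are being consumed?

q = 9

MU_r = 5, MU_q = 6/(2√q).
MRS = 5 ÷ (6/(2√q)).
MRS depends only on q: (5/3)·√q = 5 ⇒ √q = 5/(5/3) = 3 ⇒ q = 9.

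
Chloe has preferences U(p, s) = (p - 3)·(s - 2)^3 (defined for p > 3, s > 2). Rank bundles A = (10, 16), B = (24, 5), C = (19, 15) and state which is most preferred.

Bundle C

Evaluate utility at each bundle:
U(A) = 19208.
U(B) = 567.
U(C) = 35152.
Highest utility is C, so C ≻ A ≻ B.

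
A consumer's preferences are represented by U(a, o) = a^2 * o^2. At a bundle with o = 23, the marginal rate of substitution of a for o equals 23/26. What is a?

a = 26

MU_a = 2·a·o^2 and MU_o = 2·a^2·o.
MRS = MU_a/MU_o = o/a.
Substitute o = 23: MRS = 23/a. Setting 23/a = 23/26 gives a = 23/(23/26) = 26.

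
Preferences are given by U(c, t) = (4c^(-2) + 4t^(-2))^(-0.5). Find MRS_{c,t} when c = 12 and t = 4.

MRS = 1/27

For CES with ρ = -2, MRS = (t/c)^3.
At (12, 4): MRS = 1/27.
The indifference curve has slope −1/27 at this bundle.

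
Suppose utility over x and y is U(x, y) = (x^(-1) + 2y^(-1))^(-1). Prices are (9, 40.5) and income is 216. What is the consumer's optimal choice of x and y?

For CES with ρ = -1, MRS = (1/2)·(y/x)^2.
Tangency: set MRS = p_x/p_y = 9/40.5 = 2/9.
So (y/x)^2 = 4/9; taking the square root, y/x = 2/3, i.e. y = (2/3)·x.
Substitute into the budget 9·x + 40.5·y = 216: 36·x = 216, so x* = 6 and y* = (2/3)·6 = 4.

x* = 6, y* = 4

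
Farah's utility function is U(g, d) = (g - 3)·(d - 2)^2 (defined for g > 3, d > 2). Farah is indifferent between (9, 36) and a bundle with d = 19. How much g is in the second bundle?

U(9, 36) = 6936.
Set U(g, 19) = 6936 and solve.
With d = 19: (19 − 2)^2 = 289, so (g − 3) = 6936/289 = 24.
So g = 3 + 24 = 27.
Check: U(27, 19) = 6936.

g = 27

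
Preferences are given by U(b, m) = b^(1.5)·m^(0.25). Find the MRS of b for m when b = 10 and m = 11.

MRS = 6.6

MU_b = 1.5·√b·m^(0.25) and MU_m = 0.25·b^(1.5)·m^(-0.75).
MRS = MU_b/MU_m = (6)·m/b.
At (10, 11): MRS = 6.6.
That is, one extra unit of b is worth 6.6 units of m at the margin.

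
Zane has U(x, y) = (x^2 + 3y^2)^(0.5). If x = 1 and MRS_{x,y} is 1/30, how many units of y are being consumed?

y = 10

For CES with ρ = 2, MRS = (1/3)·(y/x)^(-1).
Setting (1/3)·(y/1)^(-1) = 1/30 gives (y/1)^(-1) = 0.1, so y/1 = 10 and y = 10.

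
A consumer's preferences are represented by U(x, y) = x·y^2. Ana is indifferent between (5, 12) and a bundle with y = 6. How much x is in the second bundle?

x = 20

U(5, 12) = 720.
Set U(x, 6) = 720 and solve.
With y = 6: 6^2 = 36, so x = 720/36 = 20.
Check: U(20, 6) = 720.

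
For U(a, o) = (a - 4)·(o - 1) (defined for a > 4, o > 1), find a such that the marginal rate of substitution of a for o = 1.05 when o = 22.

a = 24

MU_a = (o−1), MU_o = (a−4).
MRS = (o−1)/(a−4).
Substitute o = 22: MRS = 21/(a − 4). Setting this equal to 1.05 gives a − 4 = 21/1.05 = 20, so a = 24.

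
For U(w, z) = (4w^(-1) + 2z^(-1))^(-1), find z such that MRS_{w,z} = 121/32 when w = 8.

For CES with ρ = -1, MRS = (4/2)·(z/w)^2.
Setting (4/2)·(z/8)^2 = 121/32 gives (z/8)^2 = 121/64, so z/8 = 1.375 and z = 11.

z = 11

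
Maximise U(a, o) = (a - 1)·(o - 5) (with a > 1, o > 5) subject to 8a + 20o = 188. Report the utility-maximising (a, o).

a* = 6, o* = 7

MU_a = (o−5), MU_o = (a−1).
MRS = (o−5)/(a−1).
Tangency: set MRS = p_a/p_o = 8/20 = 0.4.
So (o − 5)/(a − 1) = 0.4, i.e. (o − 5) = 0.4·(a − 1).
Rewrite the budget in excess-of-subsistence terms: 8·(a − 1) + 20·(o − 5) = 188 − 8·1 − 20·5 = 80.
Substituting, 16·(a − 1) = 80, so a − 1 = 5 and a* = 6.
Then o − 5 = 0.4·5 = 2, so o* = 7.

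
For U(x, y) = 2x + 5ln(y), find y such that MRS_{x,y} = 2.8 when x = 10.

MU_x = 2, MU_y = 5/y.
MRS = 2 ÷ (5/y).
MRS depends only on y: 0.4·y = 2.8 ⇒ y = 2.8/0.4 = 7.

y = 7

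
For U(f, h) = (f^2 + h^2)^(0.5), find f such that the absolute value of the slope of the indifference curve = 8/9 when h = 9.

For CES with ρ = 2, MRS = (h/f)^(-1).
Setting (9/f)^(-1) = 8/9 gives 9/f = 1.125 and f = 8.

f = 8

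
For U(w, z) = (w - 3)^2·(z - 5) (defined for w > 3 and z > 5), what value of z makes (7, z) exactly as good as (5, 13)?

z = 7

U(5, 13) = 32.
Set U(7, z) = 32 and solve.
With w = 7: (7 − 3)^2 = 16, so (z − 5) = 32/16 = 2.
So z = 5 + 2 = 7.
Check: U(7, 7) = 32.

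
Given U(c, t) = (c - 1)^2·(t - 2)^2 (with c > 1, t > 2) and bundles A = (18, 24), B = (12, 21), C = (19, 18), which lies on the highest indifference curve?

Bundle A

Evaluate utility at each bundle:
U(A) = 139876.
U(B) = 43681.
U(C) = 82944.
Highest utility is A, so A ≻ C ≻ B.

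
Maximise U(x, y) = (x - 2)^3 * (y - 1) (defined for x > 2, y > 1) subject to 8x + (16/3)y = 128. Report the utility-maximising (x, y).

MU_x = 3·(x−2)^2·(y−1), MU_y = (x−2)^3.
MRS = (3/1)·(y−1)/(x−2).
Tangency: set MRS = p_x/p_y = 8/(16/3) = 1.5.
So (3/1)·(y − 1)/(x − 2) = 1.5, i.e. (y − 1) = 0.5·(x − 2).
Rewrite the budget in excess-of-subsistence terms: 8·(x − 2) + (16/3)·(y − 1) = 128 − 8·2 − (16/3)·1 = 320/3.
Substituting, (32/3)·(x − 2) = 320/3, so x − 2 = 10 and x* = 12.
Then y − 1 = 0.5·10 = 5, so y* = 6.

x* = 12, y* = 6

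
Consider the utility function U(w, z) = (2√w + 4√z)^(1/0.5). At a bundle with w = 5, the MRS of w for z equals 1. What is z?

For CES with ρ = 0.5, MRS = (2/4)·√(z/w).
Setting (2/4)·√(z/5) = 1 gives √(z/5) = 2, so z/5 = 4 and z = 20.

z = 20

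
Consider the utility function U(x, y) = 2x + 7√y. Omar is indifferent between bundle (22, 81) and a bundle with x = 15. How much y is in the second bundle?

U(22, 81) = 107.
Set U(15, y) = 107 and solve.
With x = 15: 7√y = 107 − 2·15 = 77, so √y = 11 and y = 121.
Check: U(15, 121) = 107.

y = 121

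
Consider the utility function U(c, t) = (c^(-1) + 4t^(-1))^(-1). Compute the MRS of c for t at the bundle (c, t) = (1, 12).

For CES with ρ = -1, MRS = (1/4)·(t/c)^2.
At (1, 12): MRS = 36.
So at (1, 12) the consumer would give up 36 units of t for one more unit of c.

MRS = 36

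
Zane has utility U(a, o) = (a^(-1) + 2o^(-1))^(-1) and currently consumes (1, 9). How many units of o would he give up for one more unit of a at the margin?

For CES with ρ = -1, MRS = (1/2)·(o/a)^2.
At (1, 9): MRS = 40.5.
That is, one extra unit of a is worth 40.5 units of o at the margin.

MRS = 40.5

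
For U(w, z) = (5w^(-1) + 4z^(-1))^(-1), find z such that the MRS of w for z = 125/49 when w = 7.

For CES with ρ = -1, MRS = (5/4)·(z/w)^2.
Setting (5/4)·(z/7)^2 = 125/49 gives (z/7)^2 = 100/49, so z/7 = 10/7 and z = 10.

z = 10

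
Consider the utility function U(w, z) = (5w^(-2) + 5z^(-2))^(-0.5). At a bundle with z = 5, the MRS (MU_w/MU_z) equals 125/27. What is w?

For CES with ρ = -2, MRS = (z/w)^3.
Setting (5/w)^3 = 125/27 gives 5/w = 5/3 and w = 3.

w = 3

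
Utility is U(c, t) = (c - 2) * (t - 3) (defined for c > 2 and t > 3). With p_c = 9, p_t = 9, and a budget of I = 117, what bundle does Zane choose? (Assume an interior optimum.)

c* = 6, t* = 7

MU_c = (t−3), MU_t = (c−2).
MRS = (t−3)/(c−2).
Tangency: set MRS = p_c/p_t = 9/9 = 1.
So (t − 3)/(c − 2) = 1, i.e. (t − 3) = (c − 2).
Rewrite the budget in excess-of-subsistence terms: 9·(c − 2) + 9·(t − 3) = 117 − 9·2 − 9·3 = 72.
Substituting, 18·(c − 2) = 72, so c − 2 = 4 and c* = 6.
Then t − 3 = 4, so t* = 7.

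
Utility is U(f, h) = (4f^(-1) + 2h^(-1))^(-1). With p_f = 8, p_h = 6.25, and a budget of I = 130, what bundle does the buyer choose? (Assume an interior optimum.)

f* = 10, h* = 8

For CES with ρ = -1, MRS = (4/2)·(h/f)^2.
Tangency: set MRS = p_f/p_h = 8/6.25 = 32/25.
So (h/f)^2 = 16/25; taking the square root, h/f = 0.8, i.e. h = 0.8·f.
Substitute into the budget 8·f + 6.25·h = 130: 13·f = 130, so f* = 10 and h* = 0.8·10 = 8.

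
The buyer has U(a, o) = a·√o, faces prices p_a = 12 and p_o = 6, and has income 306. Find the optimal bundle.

MU_a = √o and MU_o = 0.5·a·o^(-0.5).
MRS = MU_a/MU_o = (2)·o/a.
Tangency: set MRS = p_a/p_o = 12/6 = 2.
So (2)·o/a = 2, i.e. o = a.
Substitute into the budget 12·a + 6·o = 306: 18·a = 306, so a* = 17.
Then o* = 17.

a* = 17, o* = 17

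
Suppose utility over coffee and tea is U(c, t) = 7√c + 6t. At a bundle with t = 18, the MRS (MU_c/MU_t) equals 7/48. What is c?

c = 16

MU_c = 7/(2√c), MU_t = 6.
MRS = 7/(2√c) ÷ 6.
MRS depends only on c: (7/12)/√c = 7/48 ⇒ √c = (7/12)/(7/48) = 4 ⇒ c = 16.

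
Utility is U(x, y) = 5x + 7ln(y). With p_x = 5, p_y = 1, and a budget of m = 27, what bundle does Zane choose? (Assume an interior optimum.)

x* = 4, y* = 7

MU_x = 5, MU_y = 7/y.
MRS = 5 ÷ (7/y).
Tangency: set MRS = p_x/p_y = 5/1 = 5.
MRS depends only on y: (5/7)·y = 5 ⇒ y* = 5/(5/7) = 7.
From the budget, 5·x = 27 − 1·7 = 20, so x* = 4.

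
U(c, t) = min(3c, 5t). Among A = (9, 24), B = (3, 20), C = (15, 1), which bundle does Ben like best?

Evaluate utility at each bundle:
U(A) = 27.
U(B) = 9.
U(C) = 5.
Highest utility is A, so A ≻ B ≻ C.

Bundle A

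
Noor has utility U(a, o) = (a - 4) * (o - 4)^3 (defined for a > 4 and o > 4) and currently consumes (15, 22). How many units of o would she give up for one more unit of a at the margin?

MRS = 6/11

MU_a = (o−4)^3, MU_o = 3·(a−4)·(o−4)^2.
MRS = (1/3)·(o−4)/(a−4).
At (15, 22): MRS = 6/11.
The indifference curve has slope −6/11 at this bundle.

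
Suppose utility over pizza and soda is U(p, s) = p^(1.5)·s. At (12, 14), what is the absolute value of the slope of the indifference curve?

MRS = 1.75

MU_p = 1.5·√p·s and MU_s = p^(1.5).
MRS = MU_p/MU_s = (1.5)·s/p.
At (12, 14): MRS = 1.75.
So at (12, 14) the consumer would give up 1.75 units of s for one more unit of p.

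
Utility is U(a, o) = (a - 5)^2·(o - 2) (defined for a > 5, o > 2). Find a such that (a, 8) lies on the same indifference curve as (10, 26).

U(10, 26) = 600.
Set U(a, 8) = 600 and solve.
With o = 8: (8 − 2) = 6, so (a − 5)^2 = 600/6 = 100.
Taking the square root (with a > 5): a − 5 = 10, so a = 15.
Check: U(15, 8) = 600.

a = 15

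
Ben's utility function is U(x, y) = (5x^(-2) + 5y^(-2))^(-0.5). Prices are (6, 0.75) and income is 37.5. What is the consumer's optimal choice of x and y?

For CES with ρ = -2, MRS = (y/x)^3.
Tangency: set MRS = p_x/p_y = 6/0.75 = 8.
So (y/x)^3 = 8; taking the cube root, y/x = 2, i.e. y = 2·x.
Substitute into the budget 6·x + 0.75·y = 37.5: 7.5·x = 37.5, so x* = 5 and y* = 2·5 = 10.

x* = 5, y* = 10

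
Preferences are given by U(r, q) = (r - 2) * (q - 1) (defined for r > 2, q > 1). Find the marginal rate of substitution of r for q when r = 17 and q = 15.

MRS = 14/15

MU_r = (q−1), MU_q = (r−2).
MRS = (q−1)/(r−2).
At (17, 15): MRS = 14/15.
So at (17, 15) the consumer would give up 14/15 units of q for one more unit of r.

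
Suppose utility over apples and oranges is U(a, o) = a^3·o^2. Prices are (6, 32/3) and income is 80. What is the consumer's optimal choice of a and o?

MU_a = 3·a^2·o^2 and MU_o = 2·a^3·o.
MRS = MU_a/MU_o = (3/2)·o/a.
Tangency: set MRS = p_a/p_o = 6/(32/3) = 9/16.
So (3/2)·o/a = 9/16, i.e. o = 0.375·a.
Substitute into the budget 6·a + (32/3)·o = 80: 10·a = 80, so a* = 8.
Then o* = 0.375·8 = 3.

a* = 8, o* = 3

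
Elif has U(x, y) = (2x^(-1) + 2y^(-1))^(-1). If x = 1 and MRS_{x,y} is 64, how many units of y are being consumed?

y = 8

For CES with ρ = -1, MRS = (y/x)^2.
Setting (y/1)^2 = 64 gives y/1 = 8 and y = 8.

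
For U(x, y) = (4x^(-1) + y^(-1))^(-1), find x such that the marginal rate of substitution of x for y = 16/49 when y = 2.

For CES with ρ = -1, MRS = (4/1)·(y/x)^2.
Setting (4/1)·(2/x)^2 = 16/49 gives (2/x)^2 = 4/49, so 2/x = 2/7 and x = 7.

x = 7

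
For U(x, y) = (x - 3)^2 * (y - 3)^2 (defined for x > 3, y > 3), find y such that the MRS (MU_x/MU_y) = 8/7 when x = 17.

y = 19

MU_x = 2·(x−3)·(y−3)^2, MU_y = 2·(x−3)^2·(y−3).
MRS = (y−3)/(x−3).
Substitute x = 17: MRS = (y − 3)/14. Setting this equal to 8/7 gives y − 3 = (8/7)·14 = 16, so y = 19.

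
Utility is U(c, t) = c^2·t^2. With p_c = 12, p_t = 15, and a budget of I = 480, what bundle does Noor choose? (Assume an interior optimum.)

MU_c = 2·c·t^2 and MU_t = 2·c^2·t.
MRS = MU_c/MU_t = t/c.
Tangency: set MRS = p_c/p_t = 12/15 = 0.8.
So t/c = 0.8, i.e. t = 0.8·c.
Substitute into the budget 12·c + 15·t = 480: 24·c = 480, so c* = 20.
Then t* = 0.8·20 = 16.

c* = 20, t* = 16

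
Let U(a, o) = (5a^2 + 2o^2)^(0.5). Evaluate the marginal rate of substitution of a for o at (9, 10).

For CES with ρ = 2, MRS = (5/2)·(o/a)^(-1).
At (9, 10): MRS = 2.25.
That is, one extra unit of a is worth 2.25 units of o at the margin.

MRS = 2.25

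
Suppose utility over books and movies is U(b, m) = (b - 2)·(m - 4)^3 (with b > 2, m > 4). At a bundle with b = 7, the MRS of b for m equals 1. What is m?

MU_b = (m−4)^3, MU_m = 3·(b−2)·(m−4)^2.
MRS = (1/3)·(m−4)/(b−2).
Substitute b = 7: MRS = (m − 4)/15. Setting this equal to 1 gives m − 4 = 1·15 = 15, so m = 19.

m = 19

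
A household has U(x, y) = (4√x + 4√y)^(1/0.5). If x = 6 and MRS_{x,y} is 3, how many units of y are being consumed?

For CES with ρ = 0.5, MRS = √(y/x).
Setting √(y/6) = 3 gives y/6 = 9 and y = 54.

y = 54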